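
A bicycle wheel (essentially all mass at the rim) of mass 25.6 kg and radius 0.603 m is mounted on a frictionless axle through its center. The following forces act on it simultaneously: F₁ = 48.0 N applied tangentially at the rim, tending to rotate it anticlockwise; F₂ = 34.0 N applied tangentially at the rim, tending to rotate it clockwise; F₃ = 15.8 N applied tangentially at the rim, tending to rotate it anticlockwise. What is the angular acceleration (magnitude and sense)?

α ≈ 1.93 rad/s², anticlockwise

I = MR² = (25.6)(0.603)² = 9.308 kg·m².
Taking anticlockwise as positive: τ₁ = +(48.0)(0.603) = +28.94 N·m; τ₂ = −(34.0)(0.603) = −20.50 N·m; τ₃ = +(15.8)(0.603) = +9.527 N·m.
Net torque τ = 17.97 N·m.
α = τ/I = 17.97/9.308 = 1.930 rad/s².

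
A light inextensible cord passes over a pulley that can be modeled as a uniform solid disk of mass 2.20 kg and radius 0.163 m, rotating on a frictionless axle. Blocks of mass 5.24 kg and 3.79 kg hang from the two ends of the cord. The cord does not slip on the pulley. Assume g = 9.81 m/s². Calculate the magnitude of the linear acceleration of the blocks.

I = ½MR² = (1/2)(2.20)(0.163)² = 0.02923 kg·m².
Heavier block: m₁g − T₁ = m₁a. Lighter block: T₂ − m₂g = m₂a.
Pulley: (T₁ − T₂)R = Iα = I(a/R), so T₁ − T₂ = (I/R²)a = (1/2)M_p a = 1.100·a.
Adding the three: (m₁ − m₂)g = (m₁ + m₂ + 1.100)a, so a = (5.24 − 3.79)(9.81)/(5.24 + 3.79 + 1.100) = 1.404 m/s².

a ≈ 1.40 m/s²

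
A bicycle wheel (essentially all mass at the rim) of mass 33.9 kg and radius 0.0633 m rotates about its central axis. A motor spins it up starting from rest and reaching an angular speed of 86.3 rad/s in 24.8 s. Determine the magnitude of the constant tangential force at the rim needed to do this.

I = MR² = (33.9)(0.0633)² = 0.1358 kg·m².
α = Δω/Δt = (86.3 − 0)/24.8 = 3.480 rad/s².
The required torque is τ = Iα = (0.1358)(3.480) = 0.4727 N·m.
A tangential force at the rim gives τ = FR, so F = τ/R = 0.4727/0.0633 = 7.467 N.

F ≈ 7.47 N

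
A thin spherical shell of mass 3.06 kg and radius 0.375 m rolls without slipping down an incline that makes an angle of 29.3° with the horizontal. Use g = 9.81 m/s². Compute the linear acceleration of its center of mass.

a ≈ 2.88 m/s²

Translation along the incline: Mg sinθ − f = Ma.
Rotation about the center: fR = Iα with I = (2/3)MR². No-slip gives a = αR, so f = (I/R²)a = (2/3)M a.
Substituting: Mg sinθ = (1 + 0.6667)Ma, so a = g sinθ/(1 + 0.6667) = (9.81) sin 29.3° / 1.667 = 2.881 m/s².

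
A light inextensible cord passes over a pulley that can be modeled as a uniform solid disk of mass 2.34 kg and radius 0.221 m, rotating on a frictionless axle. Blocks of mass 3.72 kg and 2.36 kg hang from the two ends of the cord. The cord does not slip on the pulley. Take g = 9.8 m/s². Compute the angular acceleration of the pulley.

I = ½MR² = (1/2)(2.34)(0.221)² = 0.05714 kg·m².
Heavier block: m₁g − T₁ = m₁a. Lighter block: T₂ − m₂g = m₂a.
Pulley: (T₁ − T₂)R = Iα = I(a/R), so T₁ − T₂ = (I/R²)a = (1/2)M_p a = 1.170·a.
Adding the three: (m₁ − m₂)g = (m₁ + m₂ + 1.170)a, so a = (3.72 − 2.36)(9.8)/(3.72 + 2.36 + 1.170) = 1.838 m/s².
α = a/R = 1.838/0.221 = 8.318 rad/s².

α ≈ 8.32 rad/s²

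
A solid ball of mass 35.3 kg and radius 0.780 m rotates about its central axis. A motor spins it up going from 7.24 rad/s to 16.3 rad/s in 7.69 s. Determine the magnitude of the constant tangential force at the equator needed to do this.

I = (2/5)MR² = (2/5)(35.3)(0.780)² = 8.591 kg·m².
α = Δω/Δt = (16.3 − 7.24)/7.69 = 1.178 rad/s².
The required torque is τ = Iα = (8.591)(1.178) = 10.12 N·m.
A tangential force at the equator gives τ = FR, so F = τ/R = 10.12/0.780 = 12.98 N.

F ≈ 13.0 N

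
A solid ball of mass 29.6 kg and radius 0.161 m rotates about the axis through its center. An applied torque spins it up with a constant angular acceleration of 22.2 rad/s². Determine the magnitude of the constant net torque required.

τ ≈ 6.81 N·m

I = (2/5)MR² = (2/5)(29.6)(0.161)² = 0.3069 kg·m².
τ = Iα = (0.3069)(22.20) = 6.813 N·m.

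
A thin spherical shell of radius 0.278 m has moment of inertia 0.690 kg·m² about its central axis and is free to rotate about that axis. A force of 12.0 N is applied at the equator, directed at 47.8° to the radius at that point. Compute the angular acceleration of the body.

Only the tangential component produces torque: τ = F R sinθ = (12.0)(0.278) sin 47.8° = 2.471 N·m.
Newton's second law for rotation, τ = Iα, gives α = τ/I = 2.471/0.6900 = 3.582 rad/s².

α ≈ 3.58 rad/s²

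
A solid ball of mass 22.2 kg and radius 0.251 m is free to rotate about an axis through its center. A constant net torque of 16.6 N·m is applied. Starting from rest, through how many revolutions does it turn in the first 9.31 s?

I = (2/5)MR² = (2/5)(22.2)(0.251)² = 0.5594 kg·m².
α = τ/I = 16.6/0.5594 = 29.67 rad/s².
θ = ½αt² = ½(29.67)(9.31)² = 1286 rad.
Revolutions = θ/(2π) = 204.7.

≈ 205 revolutions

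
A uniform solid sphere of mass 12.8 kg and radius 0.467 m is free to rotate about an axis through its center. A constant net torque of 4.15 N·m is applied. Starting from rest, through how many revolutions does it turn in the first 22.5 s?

I = (2/5)MR² = (2/5)(12.8)(0.467)² = 1.117 kg·m².
α = τ/I = 4.15/1.117 = 3.717 rad/s².
θ = ½αt² = ½(3.717)(22.5)² = 940.8 rad.
Revolutions = θ/(2π) = 149.7.

≈ 150 revolutions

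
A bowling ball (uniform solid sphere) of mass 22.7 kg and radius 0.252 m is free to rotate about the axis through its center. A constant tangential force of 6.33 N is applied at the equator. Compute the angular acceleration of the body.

I = (2/5)MR² = (2/5)(22.7)(0.252)² = 0.5766 kg·m².
τ = F R = (6.33)(0.252) = 1.595 N·m.
From τ = Iα: α = 1.595/0.5766 = 2.766 rad/s².

α ≈ 2.77 rad/s²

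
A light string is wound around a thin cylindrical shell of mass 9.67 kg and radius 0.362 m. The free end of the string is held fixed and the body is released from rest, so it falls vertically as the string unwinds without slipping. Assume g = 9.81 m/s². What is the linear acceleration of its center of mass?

a ≈ 4.91 m/s²

Translation: Mg − T = Ma. Rotation about the center: TR = Iα with I = MR².
With a = αR: T = (I/R²)a = M a, so Mg = (1 + 1.000)Ma.
a = g/(1 + 1.000) = 9.81/2.000 = 4.905 m/s².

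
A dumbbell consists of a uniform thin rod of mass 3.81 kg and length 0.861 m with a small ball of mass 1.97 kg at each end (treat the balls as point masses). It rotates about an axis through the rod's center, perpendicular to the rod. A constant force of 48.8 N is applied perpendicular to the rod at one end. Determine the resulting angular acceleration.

α ≈ 21.8 rad/s²

I_rod = (1/12)ML² = (1/12)(3.81)(0.861)² = 0.2354 kg·m².
I_balls = 2·m·(L/2)² = 2(1.97)(0.4305)² = 0.7302 kg·m².
Total I = 0.9656 kg·m².
τ = F·(L/2) = (48.8)(0.430) = 21.01 N·m.
α = τ/I = 21.01/0.9656 = 21.76 rad/s².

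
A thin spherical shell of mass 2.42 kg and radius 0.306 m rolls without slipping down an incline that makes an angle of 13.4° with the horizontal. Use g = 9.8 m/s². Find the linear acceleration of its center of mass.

a ≈ 1.36 m/s²

Translation along the incline: Mg sinθ − f = Ma.
Rotation about the center: fR = Iα with I = (2/3)MR². No-slip gives a = αR, so f = (I/R²)a = (2/3)M a.
Substituting: Mg sinθ = (1 + 0.6667)Ma, so a = g sinθ/(1 + 0.6667) = (9.8) sin 13.4° / 1.667 = 1.363 m/s².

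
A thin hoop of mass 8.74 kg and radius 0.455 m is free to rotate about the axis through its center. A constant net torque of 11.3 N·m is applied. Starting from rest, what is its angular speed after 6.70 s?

I = MR² = (8.74)(0.455)² = 1.809 kg·m².
α = τ/I = 11.3/1.809 = 6.245 rad/s².
ω = ω₀ + αt = 0 + (6.245)(6.70) = 41.84 rad/s.

ω ≈ 41.8 rad/s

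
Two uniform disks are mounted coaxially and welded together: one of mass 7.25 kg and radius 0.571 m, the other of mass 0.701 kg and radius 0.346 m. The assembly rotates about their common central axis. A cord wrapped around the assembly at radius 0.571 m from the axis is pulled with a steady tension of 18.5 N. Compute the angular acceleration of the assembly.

I = ½M₁R₁² + ½M₂R₂² = ½(7.25)(0.571)² + ½(0.701)(0.346)² = 1.224 kg·m².
τ = F r = (18.5)(0.571) = 10.56 N·m.
α = τ/I = 10.56/1.224 = 8.631 rad/s².

α ≈ 8.63 rad/s²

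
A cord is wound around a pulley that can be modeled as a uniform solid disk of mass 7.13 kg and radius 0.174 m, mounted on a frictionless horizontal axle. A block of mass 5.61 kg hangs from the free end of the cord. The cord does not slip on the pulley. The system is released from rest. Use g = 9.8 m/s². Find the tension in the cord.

T ≈ 21.4 N

I = ½MR² = (1/2)(7.13)(0.174)² = 0.1079 kg·m².
Block: mg − T = ma. Pulley: TR = Iα. No-slip: a = αR, so T = (I/R²)a = 3.565·a.
Then mg = (m + 3.565)a, so a = (5.61)(9.8)/(5.61 + 3.565) = 5.992 m/s².
T = 3.565·a = 21.36 N.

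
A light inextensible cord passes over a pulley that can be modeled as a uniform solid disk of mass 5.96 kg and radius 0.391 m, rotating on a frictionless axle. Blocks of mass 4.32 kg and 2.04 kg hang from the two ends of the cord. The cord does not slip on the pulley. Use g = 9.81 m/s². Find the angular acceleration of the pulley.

I = ½MR² = (1/2)(5.96)(0.391)² = 0.4556 kg·m².
Heavier block: m₁g − T₁ = m₁a. Lighter block: T₂ − m₂g = m₂a.
Pulley: (T₁ − T₂)R = Iα = I(a/R), so T₁ − T₂ = (I/R²)a = (1/2)M_p a = 2.980·a.
Adding the three: (m₁ − m₂)g = (m₁ + m₂ + 2.980)a, so a = (4.32 − 2.04)(9.81)/(4.32 + 2.04 + 2.980) = 2.395 m/s².
α = a/R = 2.395/0.391 = 6.125 rad/s².

α ≈ 6.12 rad/s²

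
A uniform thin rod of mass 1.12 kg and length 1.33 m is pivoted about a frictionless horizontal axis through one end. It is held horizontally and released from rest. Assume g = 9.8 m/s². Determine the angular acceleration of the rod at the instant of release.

α ≈ 11.1 rad/s²

About the pivot, I = (1/3)ML² = (1/3)(1.12)(1.33)² = 0.6604 kg·m².
The weight acts at the center, a distance L/2 = 0.6650 m from the pivot; τ = Mg(L/2) = 7.299 N·m.
α = τ/I = 7.299/0.6604 = 11.05 rad/s².
(Equivalently α = (3g/(2L)) = 11.05 rad/s².)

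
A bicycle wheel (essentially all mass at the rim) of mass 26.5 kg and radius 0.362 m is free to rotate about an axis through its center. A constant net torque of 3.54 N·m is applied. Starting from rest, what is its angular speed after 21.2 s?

I = MR² = (26.5)(0.362)² = 3.473 kg·m².
α = τ/I = 3.54/3.473 = 1.019 rad/s².
ω = ω₀ + αt = 0 + (1.019)(21.2) = 21.61 rad/s.

ω ≈ 21.6 rad/s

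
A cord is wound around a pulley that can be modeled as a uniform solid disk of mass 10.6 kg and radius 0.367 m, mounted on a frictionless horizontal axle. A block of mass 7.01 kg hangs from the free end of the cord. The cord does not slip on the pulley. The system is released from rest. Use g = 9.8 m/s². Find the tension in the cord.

I = ½MR² = (1/2)(10.6)(0.367)² = 0.7139 kg·m².
Block: mg − T = ma. Pulley: TR = Iα. No-slip: a = αR, so T = (I/R²)a = 5.300·a.
Then mg = (m + 5.300)a, so a = (7.01)(9.8)/(7.01 + 5.300) = 5.581 m/s².
T = 5.300·a = 29.58 N.

T ≈ 29.6 N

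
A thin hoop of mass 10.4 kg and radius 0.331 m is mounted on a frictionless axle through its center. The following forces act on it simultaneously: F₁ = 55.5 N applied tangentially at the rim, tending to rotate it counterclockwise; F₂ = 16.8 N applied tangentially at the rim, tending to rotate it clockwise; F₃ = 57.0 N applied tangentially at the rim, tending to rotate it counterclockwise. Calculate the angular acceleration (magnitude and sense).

I = MR² = (10.4)(0.331)² = 1.139 kg·m².
Taking counterclockwise as positive: τ₁ = +(55.5)(0.331) = +18.37 N·m; τ₂ = −(16.8)(0.331) = −5.561 N·m; τ₃ = +(57.0)(0.331) = +18.87 N·m.
Net torque τ = 31.68 N·m.
α = τ/I = 31.68/1.139 = 27.80 rad/s².

α ≈ 27.8 rad/s², counterclockwise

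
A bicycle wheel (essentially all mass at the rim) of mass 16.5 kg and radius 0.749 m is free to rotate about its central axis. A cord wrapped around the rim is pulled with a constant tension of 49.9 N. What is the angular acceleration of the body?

α ≈ 4.04 rad/s²

I = MR² = (16.5)(0.749)² = 9.257 kg·m².
τ = F R = (49.9)(0.749) = 37.38 N·m.
From τ = Iα: α = 37.38/9.257 = 4.038 rad/s².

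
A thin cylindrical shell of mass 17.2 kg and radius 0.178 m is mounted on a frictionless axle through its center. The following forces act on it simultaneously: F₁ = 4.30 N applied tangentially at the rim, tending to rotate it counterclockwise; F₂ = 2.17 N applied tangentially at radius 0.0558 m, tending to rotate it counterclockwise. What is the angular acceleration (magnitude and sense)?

α ≈ 1.63 rad/s², counterclockwise

I = MR² = (17.2)(0.178)² = 0.5450 kg·m².
Taking counterclockwise as positive: τ₁ = +(4.30)(0.178) = +0.7654 N·m; τ₂ = +(2.17)(0.0558) = +0.1211 N·m.
Net torque τ = 0.8865 N·m.
α = τ/I = 0.8865/0.5450 = 1.627 rad/s².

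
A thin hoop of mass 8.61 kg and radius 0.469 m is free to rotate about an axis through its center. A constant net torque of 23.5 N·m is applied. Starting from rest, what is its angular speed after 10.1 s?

ω ≈ 125 rad/s

I = MR² = (8.61)(0.469)² = 1.894 kg·m².
α = τ/I = 23.5/1.894 = 12.41 rad/s².
ω = ω₀ + αt = 0 + (12.41)(10.1) = 125.3 rad/s.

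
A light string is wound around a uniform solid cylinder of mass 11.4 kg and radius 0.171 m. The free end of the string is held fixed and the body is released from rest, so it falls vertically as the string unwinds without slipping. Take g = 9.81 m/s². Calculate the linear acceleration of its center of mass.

a ≈ 6.54 m/s²

Translation: Mg − T = Ma. Rotation about the center: TR = Iα with I = ½MR².
With a = αR: T = (I/R²)a = (1/2)M a, so Mg = (1 + 0.5000)Ma.
a = g/(1 + 0.5000) = 9.81/1.500 = 6.540 m/s².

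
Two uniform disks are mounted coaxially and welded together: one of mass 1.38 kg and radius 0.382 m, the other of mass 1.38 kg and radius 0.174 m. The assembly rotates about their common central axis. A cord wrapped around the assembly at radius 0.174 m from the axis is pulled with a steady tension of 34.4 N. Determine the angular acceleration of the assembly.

α ≈ 49.2 rad/s²

I = ½M₁R₁² + ½M₂R₂² = ½(1.38)(0.382)² + ½(1.38)(0.174)² = 0.1216 kg·m².
τ = F r = (34.4)(0.174) = 5.986 N·m.
α = τ/I = 5.986/0.1216 = 49.23 rad/s².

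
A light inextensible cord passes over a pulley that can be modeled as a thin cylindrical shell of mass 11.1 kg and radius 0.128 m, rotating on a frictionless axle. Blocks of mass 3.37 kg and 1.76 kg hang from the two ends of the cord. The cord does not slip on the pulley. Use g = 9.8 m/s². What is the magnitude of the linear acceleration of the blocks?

a ≈ 0.972 m/s²

I = MR² = (11.1)(0.128)² = 0.1819 kg·m².
Heavier block: m₁g − T₁ = m₁a. Lighter block: T₂ − m₂g = m₂a.
Pulley: (T₁ − T₂)R = Iα = I(a/R), so T₁ − T₂ = (I/R²)a = 1·M_p a = 11.10·a.
Adding the three: (m₁ − m₂)g = (m₁ + m₂ + 11.10)a, so a = (3.37 − 1.76)(9.8)/(3.37 + 1.76 + 11.10) = 0.9722 m/s².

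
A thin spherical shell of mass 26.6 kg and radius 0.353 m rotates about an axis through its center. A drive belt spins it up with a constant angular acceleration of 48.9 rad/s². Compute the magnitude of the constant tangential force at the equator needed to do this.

F ≈ 306 N

I = (2/3)MR² = (2/3)(26.6)(0.353)² = 2.210 kg·m².
The required torque is τ = Iα = (2.210)(48.90) = 108.1 N·m.
A tangential force at the equator gives τ = FR, so F = τ/R = 108.1/0.353 = 306.1 N.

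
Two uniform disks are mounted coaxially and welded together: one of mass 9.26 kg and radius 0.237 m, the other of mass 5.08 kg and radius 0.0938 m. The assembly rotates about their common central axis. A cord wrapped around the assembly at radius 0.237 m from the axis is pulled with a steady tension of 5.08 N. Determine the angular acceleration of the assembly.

I = ½M₁R₁² + ½M₂R₂² = ½(9.26)(0.237)² + ½(5.08)(0.0938)² = 0.2824 kg·m².
τ = F r = (5.08)(0.237) = 1.204 N·m.
α = τ/I = 1.204/0.2824 = 4.263 rad/s².

α ≈ 4.26 rad/s²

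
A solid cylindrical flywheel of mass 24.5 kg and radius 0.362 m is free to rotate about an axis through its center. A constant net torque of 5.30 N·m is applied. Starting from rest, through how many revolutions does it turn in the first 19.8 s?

≈ 103 revolutions

I = ½MR² = (1/2)(24.5)(0.362)² = 1.605 kg·m².
α = τ/I = 5.30/1.605 = 3.302 rad/s².
θ = ½αt² = ½(3.302)(19.8)² = 647.2 rad.
Revolutions = θ/(2π) = 103.0.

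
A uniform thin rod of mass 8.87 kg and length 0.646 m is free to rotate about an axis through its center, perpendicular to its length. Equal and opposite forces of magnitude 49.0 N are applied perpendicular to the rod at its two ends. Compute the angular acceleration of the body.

I = (1/12)ML² = (1/12)(8.87)(0.646)² = 0.3085 kg·m².
The couple gives τ = F·(L/2) + F·(L/2) = F L = (49.0)(0.646) = 31.65 N·m.
Newton's second law for rotation, τ = Iα, gives α = τ/I = 31.65/0.3085 = 102.6 rad/s².

α ≈ 103 rad/s²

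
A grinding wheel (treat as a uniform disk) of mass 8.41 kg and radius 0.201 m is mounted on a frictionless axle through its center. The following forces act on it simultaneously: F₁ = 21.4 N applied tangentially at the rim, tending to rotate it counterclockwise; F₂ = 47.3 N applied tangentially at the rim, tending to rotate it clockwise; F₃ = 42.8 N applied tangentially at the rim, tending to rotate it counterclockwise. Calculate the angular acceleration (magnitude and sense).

α ≈ 20.0 rad/s², counterclockwise

I = ½MR² = (1/2)(8.41)(0.201)² = 0.1699 kg·m².
Taking counterclockwise as positive: τ₁ = +(21.4)(0.201) = +4.301 N·m; τ₂ = −(47.3)(0.201) = −9.507 N·m; τ₃ = +(42.8)(0.201) = +8.603 N·m.
Net torque τ = 3.397 N·m.
α = τ/I = 3.397/0.1699 = 20.00 rad/s².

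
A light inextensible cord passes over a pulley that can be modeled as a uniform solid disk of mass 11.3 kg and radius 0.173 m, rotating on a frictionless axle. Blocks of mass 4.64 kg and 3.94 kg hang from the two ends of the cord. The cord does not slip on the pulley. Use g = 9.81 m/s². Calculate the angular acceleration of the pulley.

I = ½MR² = (1/2)(11.3)(0.173)² = 0.1691 kg·m².
Heavier block: m₁g − T₁ = m₁a. Lighter block: T₂ − m₂g = m₂a.
Pulley: (T₁ − T₂)R = Iα = I(a/R), so T₁ − T₂ = (I/R²)a = (1/2)M_p a = 5.650·a.
Adding the three: (m₁ − m₂)g = (m₁ + m₂ + 5.650)a, so a = (4.64 − 3.94)(9.81)/(4.64 + 3.94 + 5.650) = 0.4826 m/s².
α = a/R = 0.4826/0.173 = 2.789 rad/s².

α ≈ 2.79 rad/s²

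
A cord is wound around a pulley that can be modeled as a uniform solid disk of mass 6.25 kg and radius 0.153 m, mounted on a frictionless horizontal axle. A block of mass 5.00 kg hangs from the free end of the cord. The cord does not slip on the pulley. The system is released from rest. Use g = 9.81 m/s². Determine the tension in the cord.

T ≈ 18.9 N

I = ½MR² = (1/2)(6.25)(0.153)² = 0.07315 kg·m².
Block: mg − T = ma. Pulley: TR = Iα. No-slip: a = αR, so T = (I/R²)a = 3.125·a.
Then mg = (m + 3.125)a, so a = (5.00)(9.81)/(5.00 + 3.125) = 6.037 m/s².
T = 3.125·a = 18.87 N.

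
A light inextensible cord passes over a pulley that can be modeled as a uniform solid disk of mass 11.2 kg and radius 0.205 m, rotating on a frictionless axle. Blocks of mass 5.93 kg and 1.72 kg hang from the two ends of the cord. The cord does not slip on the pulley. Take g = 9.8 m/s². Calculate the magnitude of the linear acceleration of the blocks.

I = ½MR² = (1/2)(11.2)(0.205)² = 0.2353 kg·m².
Heavier block: m₁g − T₁ = m₁a. Lighter block: T₂ − m₂g = m₂a.
Pulley: (T₁ − T₂)R = Iα = I(a/R), so T₁ − T₂ = (I/R²)a = (1/2)M_p a = 5.600·a.
Adding the three: (m₁ − m₂)g = (m₁ + m₂ + 5.600)a, so a = (5.93 − 1.72)(9.8)/(5.93 + 1.72 + 5.600) = 3.114 m/s².

a ≈ 3.11 m/s²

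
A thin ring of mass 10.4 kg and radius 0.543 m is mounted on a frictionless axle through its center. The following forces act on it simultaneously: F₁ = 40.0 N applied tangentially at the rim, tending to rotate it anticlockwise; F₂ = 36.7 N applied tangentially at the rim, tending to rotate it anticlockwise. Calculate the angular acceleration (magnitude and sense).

α ≈ 13.6 rad/s², anticlockwise

I = MR² = (10.4)(0.543)² = 3.066 kg·m².
Taking anticlockwise as positive: τ₁ = +(40.0)(0.543) = +21.72 N·m; τ₂ = +(36.7)(0.543) = +19.93 N·m.
Net torque τ = 41.65 N·m.
α = τ/I = 41.65/3.066 = 13.58 rad/s².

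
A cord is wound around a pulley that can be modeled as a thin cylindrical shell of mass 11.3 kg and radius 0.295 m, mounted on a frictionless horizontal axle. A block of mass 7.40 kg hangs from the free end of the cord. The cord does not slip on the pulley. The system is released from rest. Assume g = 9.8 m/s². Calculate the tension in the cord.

I = MR² = (11.3)(0.295)² = 0.9834 kg·m².
Block: mg − T = ma. Pulley: TR = Iα. No-slip: a = αR, so T = (I/R²)a = 11.30·a.
Then mg = (m + 11.30)a, so a = (7.40)(9.8)/(7.40 + 11.30) = 3.878 m/s².
T = 11.30·a = 43.82 N.

T ≈ 43.8 N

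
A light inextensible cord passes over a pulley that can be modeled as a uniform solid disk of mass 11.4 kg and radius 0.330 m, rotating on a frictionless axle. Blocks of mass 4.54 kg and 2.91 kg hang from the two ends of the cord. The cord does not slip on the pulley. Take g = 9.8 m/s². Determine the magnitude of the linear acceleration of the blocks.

I = ½MR² = (1/2)(11.4)(0.330)² = 0.6207 kg·m².
Heavier block: m₁g − T₁ = m₁a. Lighter block: T₂ − m₂g = m₂a.
Pulley: (T₁ − T₂)R = Iα = I(a/R), so T₁ − T₂ = (I/R²)a = (1/2)M_p a = 5.700·a.
Adding the three: (m₁ − m₂)g = (m₁ + m₂ + 5.700)a, so a = (4.54 − 2.91)(9.8)/(4.54 + 2.91 + 5.700) = 1.215 m/s².

a ≈ 1.21 m/s²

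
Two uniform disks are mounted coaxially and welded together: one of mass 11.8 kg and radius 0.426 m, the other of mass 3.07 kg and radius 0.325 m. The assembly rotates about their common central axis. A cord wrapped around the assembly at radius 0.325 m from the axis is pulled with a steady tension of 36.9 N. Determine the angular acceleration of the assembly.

I = ½M₁R₁² + ½M₂R₂² = ½(11.8)(0.426)² + ½(3.07)(0.325)² = 1.233 kg·m².
τ = F r = (36.9)(0.325) = 11.99 N·m.
α = τ/I = 11.99/1.233 = 9.728 rad/s².

α ≈ 9.73 rad/s²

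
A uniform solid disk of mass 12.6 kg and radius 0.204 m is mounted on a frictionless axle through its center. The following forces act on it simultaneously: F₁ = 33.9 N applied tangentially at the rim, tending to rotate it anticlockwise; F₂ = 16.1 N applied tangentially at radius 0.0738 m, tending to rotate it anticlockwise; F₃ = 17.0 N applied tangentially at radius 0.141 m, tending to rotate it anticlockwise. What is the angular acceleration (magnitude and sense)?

I = ½MR² = (1/2)(12.6)(0.204)² = 0.2622 kg·m².
Taking anticlockwise as positive: τ₁ = +(33.9)(0.204) = +6.916 N·m; τ₂ = +(16.1)(0.0738) = +1.188 N·m; τ₃ = +(17.0)(0.141) = +2.397 N·m.
Net torque τ = 10.50 N·m.
α = τ/I = 10.50/0.2622 = 40.05 rad/s².

α ≈ 40.1 rad/s², anticlockwise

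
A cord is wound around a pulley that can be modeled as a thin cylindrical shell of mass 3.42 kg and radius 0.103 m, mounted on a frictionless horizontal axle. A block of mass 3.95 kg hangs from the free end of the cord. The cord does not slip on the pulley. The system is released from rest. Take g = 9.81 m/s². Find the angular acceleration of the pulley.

I = MR² = (3.42)(0.103)² = 0.03628 kg·m².
Block: mg − T = ma. Pulley: TR = Iα. No-slip: a = αR, so T = (I/R²)a = 3.420·a.
Then mg = (m + 3.420)a, so a = (3.95)(9.81)/(3.95 + 3.420) = 5.258 m/s².
α = a/R = 5.258/0.103 = 51.05 rad/s².

α ≈ 51.0 rad/s²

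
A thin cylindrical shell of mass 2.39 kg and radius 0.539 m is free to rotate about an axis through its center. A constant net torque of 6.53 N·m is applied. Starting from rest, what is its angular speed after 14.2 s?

I = MR² = (2.39)(0.539)² = 0.6943 kg·m².
α = τ/I = 6.53/0.6943 = 9.405 rad/s².
ω = ω₀ + αt = 0 + (9.405)(14.2) = 133.5 rad/s.

ω ≈ 134 rad/s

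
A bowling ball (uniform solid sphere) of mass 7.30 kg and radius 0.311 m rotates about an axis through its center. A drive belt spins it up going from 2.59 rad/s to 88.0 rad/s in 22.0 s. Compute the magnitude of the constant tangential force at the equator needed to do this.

I = (2/5)MR² = (2/5)(7.30)(0.311)² = 0.2824 kg·m².
α = Δω/Δt = (88.0 − 2.59)/22.0 = 3.882 rad/s².
The required torque is τ = Iα = (0.2824)(3.882) = 1.096 N·m.
A tangential force at the equator gives τ = FR, so F = τ/R = 1.096/0.311 = 3.526 N.

F ≈ 3.53 N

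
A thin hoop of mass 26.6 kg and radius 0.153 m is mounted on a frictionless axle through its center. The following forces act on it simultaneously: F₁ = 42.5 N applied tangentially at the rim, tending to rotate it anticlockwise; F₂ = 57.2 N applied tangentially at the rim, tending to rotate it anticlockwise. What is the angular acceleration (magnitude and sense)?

α ≈ 24.5 rad/s², anticlockwise

I = MR² = (26.6)(0.153)² = 0.6227 kg·m².
Taking anticlockwise as positive: τ₁ = +(42.5)(0.153) = +6.502 N·m; τ₂ = +(57.2)(0.153) = +8.752 N·m.
Net torque τ = 15.25 N·m.
α = τ/I = 15.25/0.6227 = 24.50 rad/s².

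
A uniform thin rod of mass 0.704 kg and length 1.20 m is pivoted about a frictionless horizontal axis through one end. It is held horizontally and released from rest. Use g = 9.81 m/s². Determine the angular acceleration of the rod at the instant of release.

α ≈ 12.3 rad/s²

About the pivot, I = (1/3)ML² = (1/3)(0.704)(1.20)² = 0.3379 kg·m².
The weight acts at the center, a distance L/2 = 0.6000 m from the pivot; τ = Mg(L/2) = 4.144 N·m.
α = τ/I = 4.144/0.3379 = 12.26 rad/s².
(Equivalently α = (3g/(2L)) = 12.26 rad/s².)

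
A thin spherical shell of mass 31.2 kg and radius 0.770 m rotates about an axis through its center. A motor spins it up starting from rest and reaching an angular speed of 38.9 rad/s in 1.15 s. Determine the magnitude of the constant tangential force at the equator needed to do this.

F ≈ 542 N

I = (2/3)MR² = (2/3)(31.2)(0.770)² = 12.33 kg·m².
α = Δω/Δt = (38.9 − 0)/1.15 = 33.83 rad/s².
The required torque is τ = Iα = (12.33)(33.83) = 417.2 N·m.
A tangential force at the equator gives τ = FR, so F = τ/R = 417.2/0.770 = 541.8 N.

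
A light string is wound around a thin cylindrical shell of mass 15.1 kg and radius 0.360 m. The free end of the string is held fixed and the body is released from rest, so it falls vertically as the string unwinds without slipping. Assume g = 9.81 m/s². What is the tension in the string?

T ≈ 74.1 N

Translation: Mg − T = Ma. Rotation about the center: TR = Iα with I = MR².
With a = αR: T = (I/R²)a = M a, so Mg = (1 + 1.000)Ma.
a = g/(1 + 1.000) = 9.81/2.000 = 4.905 m/s².
T = 1.000·M·a = (1.000)(15.1)(4.905) = 74.07 N.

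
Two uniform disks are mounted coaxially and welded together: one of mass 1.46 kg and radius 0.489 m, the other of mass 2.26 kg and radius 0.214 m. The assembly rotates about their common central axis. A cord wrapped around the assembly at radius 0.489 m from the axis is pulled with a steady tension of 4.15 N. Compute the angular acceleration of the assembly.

I = ½M₁R₁² + ½M₂R₂² = ½(1.46)(0.489)² + ½(2.26)(0.214)² = 0.2263 kg·m².
τ = F r = (4.15)(0.489) = 2.029 N·m.
α = τ/I = 2.029/0.2263 = 8.967 rad/s².

α ≈ 8.97 rad/s²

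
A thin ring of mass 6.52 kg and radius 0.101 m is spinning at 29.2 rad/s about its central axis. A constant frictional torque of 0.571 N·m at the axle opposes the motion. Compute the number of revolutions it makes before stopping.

I = MR² = (6.52)(0.101)² = 0.06651 kg·m².
The net torque has magnitude 0.571 N·m, opposing ω.
|α| = τ/I = 0.5710/0.06651 = 8.585 rad/s² (deceleration).
ω² = ω₀² − 2|α|θ with ω = 0 ⇒ θ = ω₀²/(2|α|) = 49.66 rad = 7.903 rev.

≈ 7.90 revolutions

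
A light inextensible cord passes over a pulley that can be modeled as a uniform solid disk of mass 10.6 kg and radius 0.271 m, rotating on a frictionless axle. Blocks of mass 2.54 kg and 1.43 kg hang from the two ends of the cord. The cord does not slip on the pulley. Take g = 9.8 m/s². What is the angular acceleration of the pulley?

I = ½MR² = (1/2)(10.6)(0.271)² = 0.3892 kg·m².
Heavier block: m₁g − T₁ = m₁a. Lighter block: T₂ − m₂g = m₂a.
Pulley: (T₁ − T₂)R = Iα = I(a/R), so T₁ − T₂ = (I/R²)a = (1/2)M_p a = 5.300·a.
Adding the three: (m₁ − m₂)g = (m₁ + m₂ + 5.300)a, so a = (2.54 − 1.43)(9.8)/(2.54 + 1.43 + 5.300) = 1.173 m/s².
α = a/R = 1.173/0.271 = 4.330 rad/s².

α ≈ 4.33 rad/s²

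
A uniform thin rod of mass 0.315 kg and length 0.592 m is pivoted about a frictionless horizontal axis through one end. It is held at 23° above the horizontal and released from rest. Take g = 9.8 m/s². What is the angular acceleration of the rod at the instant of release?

About the pivot, I = (1/3)ML² = (1/3)(0.315)(0.592)² = 0.03680 kg·m².
The weight acts at the center, a distance L/2 = 0.2960 m from the pivot; τ = Mg(L/2) cos 23° = 0.8411 N·m.
α = τ/I = 0.8411/0.03680 = 22.86 rad/s².

α ≈ 22.9 rad/s²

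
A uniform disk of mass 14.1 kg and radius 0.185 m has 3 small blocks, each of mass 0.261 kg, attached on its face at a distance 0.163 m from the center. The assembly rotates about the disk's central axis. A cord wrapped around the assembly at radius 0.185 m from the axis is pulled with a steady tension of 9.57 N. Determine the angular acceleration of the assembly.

α ≈ 6.76 rad/s²

I_disk = ½MR² = ½(14.1)(0.185)² = 0.2413 kg·m².
I_blocks = 3·m·r² = 3(0.261)(0.163)² = 0.02080 kg·m².
Total I = 0.2621 kg·m².
τ = F r = (9.57)(0.185) = 1.770 N·m.
α = τ/I = 1.770/0.2621 = 6.755 rad/s².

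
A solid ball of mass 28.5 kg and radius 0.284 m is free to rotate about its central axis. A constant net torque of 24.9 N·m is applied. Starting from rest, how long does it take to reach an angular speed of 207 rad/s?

I = (2/5)MR² = (2/5)(28.5)(0.284)² = 0.9195 kg·m².
α = τ/I = 24.9/0.9195 = 27.08 rad/s².
ω = αt ⇒ t = ω/α = 207/27.08 = 7.644 s.

t ≈ 7.64 s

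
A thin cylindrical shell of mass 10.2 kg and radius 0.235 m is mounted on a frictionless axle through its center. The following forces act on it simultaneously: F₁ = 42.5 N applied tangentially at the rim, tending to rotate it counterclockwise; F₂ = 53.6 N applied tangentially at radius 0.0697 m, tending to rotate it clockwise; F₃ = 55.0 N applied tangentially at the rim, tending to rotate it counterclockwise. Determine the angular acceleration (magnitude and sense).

α ≈ 34.0 rad/s², counterclockwise

I = MR² = (10.2)(0.235)² = 0.5633 kg·m².
Taking counterclockwise as positive: τ₁ = +(42.5)(0.235) = +9.987 N·m; τ₂ = −(53.6)(0.0697) = −3.736 N·m; τ₃ = +(55.0)(0.235) = +12.92 N·m.
Net torque τ = 19.18 N·m.
α = τ/I = 19.18/0.5633 = 34.04 rad/s².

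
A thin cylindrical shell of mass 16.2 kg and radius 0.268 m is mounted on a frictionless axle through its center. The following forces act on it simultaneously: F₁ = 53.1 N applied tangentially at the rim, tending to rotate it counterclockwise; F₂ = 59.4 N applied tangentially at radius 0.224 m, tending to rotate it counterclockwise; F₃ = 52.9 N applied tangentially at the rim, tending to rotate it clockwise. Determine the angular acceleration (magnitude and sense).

α ≈ 11.5 rad/s², counterclockwise

I = MR² = (16.2)(0.268)² = 1.164 kg·m².
Taking counterclockwise as positive: τ₁ = +(53.1)(0.268) = +14.23 N·m; τ₂ = +(59.4)(0.224) = +13.31 N·m; τ₃ = −(52.9)(0.268) = −14.18 N·m.
Net torque τ = 13.36 N·m.
α = τ/I = 13.36/1.164 = 11.48 rad/s².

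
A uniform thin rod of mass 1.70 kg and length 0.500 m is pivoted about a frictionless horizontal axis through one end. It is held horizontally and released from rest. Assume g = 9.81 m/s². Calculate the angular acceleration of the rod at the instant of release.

α ≈ 29.4 rad/s²

About the pivot, I = (1/3)ML² = (1/3)(1.70)(0.500)² = 0.1417 kg·m².
The weight acts at the center, a distance L/2 = 0.2500 m from the pivot; τ = Mg(L/2) = 4.169 N·m.
α = τ/I = 4.169/0.1417 = 29.43 rad/s².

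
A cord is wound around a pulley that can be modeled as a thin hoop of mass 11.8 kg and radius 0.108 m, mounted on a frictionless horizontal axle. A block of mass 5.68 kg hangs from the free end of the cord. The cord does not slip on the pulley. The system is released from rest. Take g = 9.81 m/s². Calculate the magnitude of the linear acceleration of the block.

a ≈ 3.19 m/s²

I = MR² = (11.8)(0.108)² = 0.1376 kg·m².
Block: mg − T = ma. Pulley: TR = Iα. No-slip: a = αR, so T = (I/R²)a = 11.80·a.
Then mg = (m + 11.80)a, so a = (5.68)(9.81)/(5.68 + 11.80) = 3.188 m/s².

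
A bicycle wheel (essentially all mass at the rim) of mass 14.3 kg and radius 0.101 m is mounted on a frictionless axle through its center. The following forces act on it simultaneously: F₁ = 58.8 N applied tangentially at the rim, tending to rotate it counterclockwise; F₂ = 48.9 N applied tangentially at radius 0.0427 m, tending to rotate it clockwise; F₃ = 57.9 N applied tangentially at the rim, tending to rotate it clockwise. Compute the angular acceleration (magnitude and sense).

α ≈ 13.7 rad/s², clockwise

I = MR² = (14.3)(0.101)² = 0.1459 kg·m².
Taking counterclockwise as positive: τ₁ = +(58.8)(0.101) = +5.939 N·m; τ₂ = −(48.9)(0.0427) = −2.088 N·m; τ₃ = −(57.9)(0.101) = −5.848 N·m.
Net torque τ = -1.997 N·m.
α = τ/I = -1.997/0.1459 = -13.69 rad/s².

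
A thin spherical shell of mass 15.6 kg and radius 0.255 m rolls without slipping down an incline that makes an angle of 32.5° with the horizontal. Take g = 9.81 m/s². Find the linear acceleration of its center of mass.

Translation along the incline: Mg sinθ − f = Ma.
Rotation about the center: fR = Iα with I = (2/3)MR². No-slip gives a = αR, so f = (I/R²)a = (2/3)M a.
Substituting: Mg sinθ = (1 + 0.6667)Ma, so a = g sinθ/(1 + 0.6667) = (9.81) sin 32.5° / 1.667 = 3.163 m/s².

a ≈ 3.16 m/s²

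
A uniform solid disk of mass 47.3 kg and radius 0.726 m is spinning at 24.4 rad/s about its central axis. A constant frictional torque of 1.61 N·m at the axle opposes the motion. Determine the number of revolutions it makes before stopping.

I = ½MR² = (1/2)(47.3)(0.726)² = 12.47 kg·m².
The net torque has magnitude 1.61 N·m, opposing ω.
|α| = τ/I = 1.610/12.47 = 0.1292 rad/s² (deceleration).
ω² = ω₀² − 2|α|θ with ω = 0 ⇒ θ = ω₀²/(2|α|) = 2305 rad = 366.8 rev.

≈ 367 revolutions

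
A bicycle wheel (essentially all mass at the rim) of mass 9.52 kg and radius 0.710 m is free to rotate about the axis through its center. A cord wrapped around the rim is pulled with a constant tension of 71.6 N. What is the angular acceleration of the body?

α ≈ 10.6 rad/s²

I = MR² = (9.52)(0.710)² = 4.799 kg·m².
τ = F R = (71.6)(0.710) = 50.84 N·m.
Newton's second law for rotation, τ = Iα, gives α = τ/I = 50.84/4.799 = 10.59 rad/s².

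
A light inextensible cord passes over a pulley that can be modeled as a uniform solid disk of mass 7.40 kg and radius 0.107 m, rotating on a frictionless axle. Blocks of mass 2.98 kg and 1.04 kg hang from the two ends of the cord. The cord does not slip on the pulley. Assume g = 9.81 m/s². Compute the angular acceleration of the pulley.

I = ½MR² = (1/2)(7.40)(0.107)² = 0.04236 kg·m².
Heavier block: m₁g − T₁ = m₁a. Lighter block: T₂ − m₂g = m₂a.
Pulley: (T₁ − T₂)R = Iα = I(a/R), so T₁ − T₂ = (I/R²)a = (1/2)M_p a = 3.700·a.
Adding the three: (m₁ − m₂)g = (m₁ + m₂ + 3.700)a, so a = (2.98 − 1.04)(9.81)/(2.98 + 1.04 + 3.700) = 2.465 m/s².
α = a/R = 2.465/0.107 = 23.04 rad/s².

α ≈ 23.0 rad/s²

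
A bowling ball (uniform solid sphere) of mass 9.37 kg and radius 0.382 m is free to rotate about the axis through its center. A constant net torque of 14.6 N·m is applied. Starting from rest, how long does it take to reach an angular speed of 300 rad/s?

I = (2/5)MR² = (2/5)(9.37)(0.382)² = 0.5469 kg·m².
α = τ/I = 14.6/0.5469 = 26.69 rad/s².
ω = αt ⇒ t = ω/α = 300/26.69 = 11.24 s.

t ≈ 11.2 s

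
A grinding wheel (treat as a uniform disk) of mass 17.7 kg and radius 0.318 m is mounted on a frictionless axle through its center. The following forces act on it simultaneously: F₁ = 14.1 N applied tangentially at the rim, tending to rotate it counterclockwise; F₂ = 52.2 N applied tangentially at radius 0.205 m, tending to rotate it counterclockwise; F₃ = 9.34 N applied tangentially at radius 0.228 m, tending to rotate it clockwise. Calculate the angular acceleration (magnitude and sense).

α ≈ 14.6 rad/s², counterclockwise

I = ½MR² = (1/2)(17.7)(0.318)² = 0.8949 kg·m².
Taking counterclockwise as positive: τ₁ = +(14.1)(0.318) = +4.484 N·m; τ₂ = +(52.2)(0.205) = +10.70 N·m; τ₃ = −(9.34)(0.228) = −2.130 N·m.
Net torque τ = 13.06 N·m.
α = τ/I = 13.06/0.8949 = 14.59 rad/s².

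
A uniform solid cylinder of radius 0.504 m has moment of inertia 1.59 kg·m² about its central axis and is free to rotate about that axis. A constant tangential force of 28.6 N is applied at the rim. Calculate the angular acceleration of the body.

τ = F R = (28.6)(0.504) = 14.41 N·m.
From τ = Iα: α = 14.41/1.590 = 9.066 rad/s².

α ≈ 9.07 rad/s²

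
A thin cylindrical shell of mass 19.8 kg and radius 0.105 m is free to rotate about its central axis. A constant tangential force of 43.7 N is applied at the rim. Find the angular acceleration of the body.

α ≈ 21.0 rad/s²

I = MR² = (19.8)(0.105)² = 0.2183 kg·m².
τ = F R = (43.7)(0.105) = 4.588 N·m.
Newton's second law for rotation, τ = Iα, gives α = τ/I = 4.588/0.2183 = 21.02 rad/s².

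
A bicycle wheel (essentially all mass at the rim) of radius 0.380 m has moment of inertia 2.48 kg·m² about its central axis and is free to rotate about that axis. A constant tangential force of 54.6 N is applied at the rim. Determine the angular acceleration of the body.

α ≈ 8.37 rad/s²

τ = F R = (54.6)(0.380) = 20.75 N·m.
From τ = Iα: α = 20.75/2.480 = 8.366 rad/s².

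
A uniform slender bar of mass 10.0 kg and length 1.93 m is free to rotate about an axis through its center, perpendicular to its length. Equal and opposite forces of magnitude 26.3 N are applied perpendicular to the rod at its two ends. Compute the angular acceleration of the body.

α ≈ 16.4 rad/s²

I = (1/12)ML² = (1/12)(10.0)(1.93)² = 3.104 kg·m².
The couple gives τ = F·(L/2) + F·(L/2) = F L = (26.3)(1.93) = 50.76 N·m.
From τ = Iα: α = 50.76/3.104 = 16.35 rad/s².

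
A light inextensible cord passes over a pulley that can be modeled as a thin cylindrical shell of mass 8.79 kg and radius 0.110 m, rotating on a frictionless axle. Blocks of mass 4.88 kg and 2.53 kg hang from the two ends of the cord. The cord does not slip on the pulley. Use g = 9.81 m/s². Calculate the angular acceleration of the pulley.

I = MR² = (8.79)(0.110)² = 0.1064 kg·m².
Heavier block: m₁g − T₁ = m₁a. Lighter block: T₂ − m₂g = m₂a.
Pulley: (T₁ − T₂)R = Iα = I(a/R), so T₁ − T₂ = (I/R²)a = 1·M_p a = 8.790·a.
Adding the three: (m₁ − m₂)g = (m₁ + m₂ + 8.790)a, so a = (4.88 − 2.53)(9.81)/(4.88 + 2.53 + 8.790) = 1.423 m/s².
α = a/R = 1.423/0.110 = 12.94 rad/s².

α ≈ 12.9 rad/s²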